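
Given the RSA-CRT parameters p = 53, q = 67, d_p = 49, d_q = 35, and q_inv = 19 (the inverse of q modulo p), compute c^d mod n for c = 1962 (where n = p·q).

m₁ = c^(d_p) mod p: c ≡ 1 (mod 53), and 1^49 mod 53 = 1.
m₂ = c^(d_q) mod q: c ≡ 19 (mod 67), and 19^35 mod 67 = 26.
h = q_inv·(m₁ − m₂) mod p = 19·(1 − 26) mod 53 = 2.
m = m₂ + h·q = 26 + 2·67 = 160.

160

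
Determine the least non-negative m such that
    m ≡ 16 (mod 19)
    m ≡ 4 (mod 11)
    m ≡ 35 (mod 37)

From m ≡ 16 (mod 19) write m = 16 + 19t. Substituting into m ≡ 4 (mod 11) gives 19t ≡ 10 (mod 11), and since 8⁻¹ ≡ 7 (mod 11), t ≡ 4. Hence m ≡ 16 + 19·4 = 92 (mod 209).
From m ≡ 92 (mod 209) write m = 92 + 209t. Substituting into m ≡ 35 (mod 37) gives 209t ≡ 17 (mod 37), and since 24⁻¹ ≡ 17 (mod 37), t ≡ 30. Hence m ≡ 92 + 209·30 = 6362 (mod 7733).

6362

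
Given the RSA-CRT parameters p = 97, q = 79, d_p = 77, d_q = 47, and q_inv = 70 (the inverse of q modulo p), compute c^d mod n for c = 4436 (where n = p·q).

6298

m₁ = c^(d_p) mod p: c ≡ 71 (mod 97), and 71^77 mod 97 = 90.
m₂ = c^(d_q) mod q: c ≡ 12 (mod 79), and 12^47 mod 79 = 57.
h = q_inv·(m₁ − m₂) mod p = 70·(90 − 57) mod 97 = 79.
m = m₂ + h·q = 57 + 79·79 = 6298.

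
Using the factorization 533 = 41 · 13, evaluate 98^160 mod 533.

165

Mod 41: 98 ≡ 16; since 40 | 160, by Fermat 16^160 ≡ 1 (mod 41).
Mod 13: 98 ≡ 7; by Fermat, exponent reduces to 160 mod 12 = 4; 7^4 ≡ 9 (mod 13).
Combine by CRT: x ≡ 1 (mod 41), x ≡ 9 (mod 13) ⇒ x ≡ 165 (mod 533).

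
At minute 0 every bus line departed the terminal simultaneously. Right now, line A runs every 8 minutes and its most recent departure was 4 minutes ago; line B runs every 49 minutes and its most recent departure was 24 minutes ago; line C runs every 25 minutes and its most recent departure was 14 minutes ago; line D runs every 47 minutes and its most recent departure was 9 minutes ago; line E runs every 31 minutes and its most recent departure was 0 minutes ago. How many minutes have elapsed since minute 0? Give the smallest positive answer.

From t ≡ 4 (mod 8) write t = 4 + 8s. Substituting into t ≡ 24 (mod 49) gives 8s ≡ 20 (mod 49), and since 8⁻¹ ≡ 43 (mod 49), s ≡ 27. Hence t ≡ 4 + 8·27 = 220 (mod 392).
From t ≡ 220 (mod 392) write t = 220 + 392s. Substituting into t ≡ 14 (mod 25) gives 392s ≡ 19 (mod 25), and since 17⁻¹ ≡ 3 (mod 25), s ≡ 7. Hence t ≡ 220 + 392·7 = 2964 (mod 9800).
From t ≡ 2964 (mod 9800) write t = 2964 + 9800s. Substituting into t ≡ 9 (mod 47) gives 9800s ≡ 6 (mod 47), and since 24⁻¹ ≡ 2 (mod 47), s ≡ 12. Hence t ≡ 2964 + 9800·12 = 120564 (mod 460600).
From t ≡ 120564 (mod 460600) write t = 120564 + 460600s. Substituting into t ≡ 0 (mod 31) gives 460600s ≡ 26 (mod 31), and since 2⁻¹ ≡ 16 (mod 31), s ≡ 13. Hence t ≡ 120564 + 460600·13 = 6108364 (mod 14278600).

6108364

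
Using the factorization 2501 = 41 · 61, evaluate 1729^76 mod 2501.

Mod 41: 1729 ≡ 7; by Fermat, exponent reduces to 76 mod 40 = 36; 7^36 ≡ 25 (mod 41).
Mod 61: 1729 ≡ 21; by Fermat, exponent reduces to 76 mod 60 = 16; 21^16 ≡ 13 (mod 61).
Combine by CRT: x ≡ 25 (mod 41), x ≡ 13 (mod 61) ⇒ x ≡ 1050 (mod 2501).

1050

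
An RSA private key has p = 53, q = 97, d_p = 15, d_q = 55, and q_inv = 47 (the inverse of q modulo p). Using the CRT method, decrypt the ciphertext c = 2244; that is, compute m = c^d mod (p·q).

880

m₁ = c^(d_p) mod p: c ≡ 18 (mod 53), and 18^15 mod 53 = 32.
m₂ = c^(d_q) mod q: c ≡ 13 (mod 97), and 13^55 mod 97 = 7.
h = q_inv·(m₁ − m₂) mod p = 47·(32 − 7) mod 53 = 9.
m = m₂ + h·q = 7 + 9·97 = 880.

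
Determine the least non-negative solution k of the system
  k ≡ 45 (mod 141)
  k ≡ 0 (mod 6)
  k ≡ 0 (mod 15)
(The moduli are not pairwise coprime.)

750

gcd(141, 6) = 3 and 3 | (0 − 45), so the pair is consistent; merging gives k ≡ 186 (mod 282), where 282 = lcm(141, 6).
gcd(282, 15) = 3 and 3 | (0 − 186), so the pair is consistent; merging gives k ≡ 750 (mod 1410), where 1410 = lcm(282, 15).
The solution is unique modulo lcm(141, 6, 15) = 1410.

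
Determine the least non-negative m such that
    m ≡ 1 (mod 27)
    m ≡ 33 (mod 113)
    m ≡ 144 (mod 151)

The moduli are pairwise coprime; N = 27·113·151 = 460701.
N/27 = 17063; 17063 ≡ 26 (mod 27); 26·26 ≡ 1, so inverse 26.
N/113 = 4077; 4077 ≡ 9 (mod 113); 9·88 ≡ 1, so inverse 88.
N/151 = 3051; 3051 ≡ 31 (mod 151); 31·39 ≡ 1, so inverse 39.
m ≡ 1·17063·26 + 33·4077·88 + 144·3051·39 = 29417662.
29417662 mod 460701 = 393499.

393499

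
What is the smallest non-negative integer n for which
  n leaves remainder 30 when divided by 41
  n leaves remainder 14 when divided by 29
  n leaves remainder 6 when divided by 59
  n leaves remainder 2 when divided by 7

204087

The moduli are pairwise coprime; M = 41·29·59·7 = 491057.
M/41 = 11977; 11977 ≡ 5 (mod 41); 5·33 ≡ 1, so inverse 33.
M/29 = 16933; 16933 ≡ 26 (mod 29); 26·19 ≡ 1, so inverse 19.
M/59 = 8323; 8323 ≡ 4 (mod 59); 4·15 ≡ 1, so inverse 15.
M/7 = 70151; 70151 ≡ 4 (mod 7); 4·2 ≡ 1, so inverse 2.
n ≡ 30·11977·33 + 14·16933·19 + 6·8323·15 + 2·70151·2 = 17391082.
17391082 mod 491057 = 204087.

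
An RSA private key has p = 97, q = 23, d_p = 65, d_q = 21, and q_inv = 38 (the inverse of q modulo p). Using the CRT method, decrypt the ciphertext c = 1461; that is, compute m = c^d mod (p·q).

1083

m₁ = c^(d_p) mod p: c ≡ 6 (mod 97), and 6^65 mod 97 = 16.
m₂ = c^(d_q) mod q: c ≡ 12 (mod 23), and 12^21 mod 23 = 2.
h = q_inv·(m₁ − m₂) mod p = 38·(16 − 2) mod 97 = 47.
m = m₂ + h·q = 2 + 47·23 = 1083.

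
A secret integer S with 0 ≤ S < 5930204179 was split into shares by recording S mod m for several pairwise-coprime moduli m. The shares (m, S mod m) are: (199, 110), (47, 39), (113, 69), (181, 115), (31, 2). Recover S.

5037859633

From S ≡ 110 (mod 199) write S = 110 + 199t. Substituting into S ≡ 39 (mod 47) gives 199t ≡ 23 (mod 47), and since 11⁻¹ ≡ 30 (mod 47), t ≡ 32. Hence S ≡ 110 + 199·32 = 6478 (mod 9353).
From S ≡ 6478 (mod 9353) write S = 6478 + 9353t. Substituting into S ≡ 69 (mod 113) gives 9353t ≡ 32 (mod 113), and since 87⁻¹ ≡ 13 (mod 113), t ≡ 77. Hence S ≡ 6478 + 9353·77 = 726659 (mod 1056889).
From S ≡ 726659 (mod 1056889) write S = 726659 + 1056889t. Substituting into S ≡ 115 (mod 181) gives 1056889t ≡ 171 (mod 181), and since 30⁻¹ ≡ 175 (mod 181), t ≡ 60. Hence S ≡ 726659 + 1056889·60 = 64139999 (mod 191296909).
From S ≡ 64139999 (mod 191296909) write S = 64139999 + 191296909t. Substituting into S ≡ 2 (mod 31) gives 191296909t ≡ 26 (mod 31), and since 1⁻¹ ≡ 1 (mod 31), t ≡ 26. Hence S ≡ 64139999 + 191296909·26 = 5037859633 (mod 5930204179).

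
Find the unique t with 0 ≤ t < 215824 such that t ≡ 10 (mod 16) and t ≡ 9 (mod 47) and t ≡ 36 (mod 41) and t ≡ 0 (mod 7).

74410

Combine the congruences pairwise.
From t ≡ 10 (mod 16) write t = 10 + 16s. Substituting into t ≡ 9 (mod 47) gives 16s ≡ 46 (mod 47), and since 16⁻¹ ≡ 3 (mod 47), s ≡ 44. Hence t ≡ 10 + 16·44 = 714 (mod 752).
From t ≡ 714 (mod 752) write t = 714 + 752s. Substituting into t ≡ 36 (mod 41) gives 752s ≡ 19 (mod 41), and since 14⁻¹ ≡ 3 (mod 41), s ≡ 16. Hence t ≡ 714 + 752·16 = 12746 (mod 30832).
From t ≡ 12746 (mod 30832) write t = 12746 + 30832s. Substituting into t ≡ 0 (mod 7) gives 30832s ≡ 1 (mod 7), and since 4⁻¹ ≡ 2 (mod 7), s ≡ 2. Hence t ≡ 12746 + 30832·2 = 74410 (mod 215824).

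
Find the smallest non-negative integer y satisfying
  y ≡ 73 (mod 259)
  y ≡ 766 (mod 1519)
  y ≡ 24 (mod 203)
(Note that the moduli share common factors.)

Combine the congruences pairwise.
gcd(259, 1519) = 7 and 7 | (766 − 73), so the pair is consistent; merging gives y ≡ 8361 (mod 56203), where 56203 = lcm(259, 1519).
gcd(56203, 203) = 7 and 7 | (24 − 8361), so the pair is consistent; merging gives y ≡ 851406 (mod 1629887), where 1629887 = lcm(56203, 203).
The solution is unique modulo lcm(259, 1519, 203) = 1629887.

851406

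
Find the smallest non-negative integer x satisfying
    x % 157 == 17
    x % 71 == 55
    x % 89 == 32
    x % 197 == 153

40677304

From x ≡ 17 (mod 157) write x = 17 + 157t. Substituting into x ≡ 55 (mod 71) gives 157t ≡ 38 (mod 71), and since 15⁻¹ ≡ 19 (mod 71), t ≡ 12. Hence x ≡ 17 + 157·12 = 1901 (mod 11147).
From x ≡ 1901 (mod 11147) write x = 1901 + 11147t. Substituting into x ≡ 32 (mod 89) gives 11147t ≡ 0 (mod 89), and since 22⁻¹ ≡ 85 (mod 89), t ≡ 0. Hence x ≡ 1901 + 11147·0 = 1901 (mod 992083).
From x ≡ 1901 (mod 992083) write x = 1901 + 992083t. Substituting into x ≡ 153 (mod 197) gives 992083t ≡ 25 (mod 197), and since 188⁻¹ ≡ 175 (mod 197), t ≡ 41. Hence x ≡ 1901 + 992083·41 = 40677304 (mod 195440351).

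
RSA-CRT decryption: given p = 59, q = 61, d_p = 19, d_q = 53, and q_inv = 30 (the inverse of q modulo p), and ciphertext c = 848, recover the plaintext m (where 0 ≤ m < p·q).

m₁ = c^(d_p) mod p: c ≡ 22 (mod 59), and 22^19 mod 59 = 57.
m₂ = c^(d_q) mod q: c ≡ 55 (mod 61), and 55^53 mod 61 = 26.
h = q_inv·(m₁ − m₂) mod p = 30·(57 − 26) mod 59 = 45.
m = m₂ + h·q = 26 + 45·61 = 2771.

2771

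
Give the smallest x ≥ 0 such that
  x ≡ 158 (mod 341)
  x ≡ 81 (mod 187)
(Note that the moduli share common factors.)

Combine the congruences pairwise.
gcd(341, 187) = 11 and 11 | (81 − 158), so the pair is consistent; merging gives x ≡ 2886 (mod 5797), where 5797 = lcm(341, 187).
The solution is unique modulo lcm(341, 187) = 5797.

2886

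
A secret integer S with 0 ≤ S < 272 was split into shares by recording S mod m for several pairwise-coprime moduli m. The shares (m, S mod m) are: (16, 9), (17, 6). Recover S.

57

From S ≡ 9 (mod 16) write S = 9 + 16t. Substituting into S ≡ 6 (mod 17) gives 16t ≡ 14 (mod 17), and since 16⁻¹ ≡ 16 (mod 17), t ≡ 3. Hence S ≡ 9 + 16·3 = 57 (mod 272).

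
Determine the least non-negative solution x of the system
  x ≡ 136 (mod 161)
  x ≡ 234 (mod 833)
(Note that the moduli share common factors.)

Combine the congruences pairwise.
gcd(161, 833) = 7 and 7 | (234 − 136), so the pair is consistent; merging gives x ≡ 6898 (mod 19159), where 19159 = lcm(161, 833).
The solution is unique modulo lcm(161, 833) = 19159.

6898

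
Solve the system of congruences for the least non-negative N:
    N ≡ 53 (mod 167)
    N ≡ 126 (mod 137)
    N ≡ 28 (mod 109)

The moduli are pairwise coprime; M = 167·137·109 = 2493811.
M/167 = 14933; 14933 ≡ 70 (mod 167); 70·136 ≡ 1, so inverse 136.
M/137 = 18203; 18203 ≡ 119 (mod 137); 119·38 ≡ 1, so inverse 38.
M/109 = 22879; 22879 ≡ 98 (mod 109); 98·99 ≡ 1, so inverse 99.
N ≡ 53·14933·136 + 126·18203·38 + 28·22879·99 = 258213616.
258213616 mod 2493811 = 1351083.

1351083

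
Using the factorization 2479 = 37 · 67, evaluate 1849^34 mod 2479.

2184

Mod 37: 1849 ≡ 36; 36^34 ≡ 1 (mod 37).
Mod 67: 1849 ≡ 40; 40^34 ≡ 40 (mod 67).
Combine by CRT: x ≡ 1 (mod 37), x ≡ 40 (mod 67) ⇒ x ≡ 2184 (mod 2479).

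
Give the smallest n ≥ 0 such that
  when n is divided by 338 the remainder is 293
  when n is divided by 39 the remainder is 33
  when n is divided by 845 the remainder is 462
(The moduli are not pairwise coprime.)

2997

Combine the congruences pairwise.
gcd(338, 39) = 13 and 13 | (33 − 293), so the pair is consistent; merging gives n ≡ 969 (mod 1014), where 1014 = lcm(338, 39).
gcd(1014, 845) = 169 and 169 | (462 − 969), so the pair is consistent; merging gives n ≡ 2997 (mod 5070), where 5070 = lcm(1014, 845).
The solution is unique modulo lcm(338, 39, 845) = 5070.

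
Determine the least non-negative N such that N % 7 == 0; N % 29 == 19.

77

Combine the congruences pairwise.
From N ≡ 0 (mod 7) write N = 0 + 7t. Substituting into N ≡ 19 (mod 29) gives 7t ≡ 19 (mod 29), and since 7⁻¹ ≡ 25 (mod 29), t ≡ 11. Hence N ≡ 0 + 7·11 = 77 (mod 203).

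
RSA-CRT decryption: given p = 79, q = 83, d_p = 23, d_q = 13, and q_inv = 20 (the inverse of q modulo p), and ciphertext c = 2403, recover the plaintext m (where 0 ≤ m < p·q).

3940

m₁ = c^(d_p) mod p: c ≡ 33 (mod 79), and 33^23 mod 79 = 69.
m₂ = c^(d_q) mod q: c ≡ 79 (mod 83), and 79^13 mod 83 = 39.
h = q_inv·(m₁ − m₂) mod p = 20·(69 − 39) mod 79 = 47.
m = m₂ + h·q = 39 + 47·83 = 3940.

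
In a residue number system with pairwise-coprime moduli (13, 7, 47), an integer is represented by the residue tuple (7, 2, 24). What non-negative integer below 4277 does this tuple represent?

From x ≡ 7 (mod 13) write x = 7 + 13t. Substituting into x ≡ 2 (mod 7) gives 13t ≡ 2 (mod 7), and since 6⁻¹ ≡ 6 (mod 7), t ≡ 5. Hence x ≡ 7 + 13·5 = 72 (mod 91).
From x ≡ 72 (mod 91) write x = 72 + 91t. Substituting into x ≡ 24 (mod 47) gives 91t ≡ 46 (mod 47), and since 44⁻¹ ≡ 31 (mod 47), t ≡ 16. Hence x ≡ 72 + 91·16 = 1528 (mod 4277).

1528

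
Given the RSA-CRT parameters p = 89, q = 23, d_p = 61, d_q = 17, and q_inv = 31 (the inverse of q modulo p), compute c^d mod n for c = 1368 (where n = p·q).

m₁ = c^(d_p) mod p: c ≡ 33 (mod 89), and 33^61 mod 89 = 7.
m₂ = c^(d_q) mod q: c ≡ 11 (mod 23), and 11^17 mod 23 = 14.
h = q_inv·(m₁ − m₂) mod p = 31·(7 − 14) mod 89 = 50.
m = m₂ + h·q = 14 + 50·23 = 1164.

1164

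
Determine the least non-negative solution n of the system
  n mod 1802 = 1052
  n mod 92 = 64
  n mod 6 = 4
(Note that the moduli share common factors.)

gcd(1802, 92) = 2 and 2 | (64 − 1052), so the pair is consistent; merging gives n ≡ 47904 (mod 82892), where 82892 = lcm(1802, 92).
gcd(82892, 6) = 2 and 2 | (4 − 47904), so the pair is consistent; merging gives n ≡ 213688 (mod 248676), where 248676 = lcm(82892, 6).
The solution is unique modulo lcm(1802, 92, 6) = 248676.

213688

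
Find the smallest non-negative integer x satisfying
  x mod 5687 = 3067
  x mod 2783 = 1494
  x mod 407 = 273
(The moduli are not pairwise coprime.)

1237146

Combine the congruences pairwise.
gcd(5687, 2783) = 121 and 121 | (1494 − 3067), so the pair is consistent; merging gives x ≡ 59937 (mod 130801), where 130801 = lcm(5687, 2783).
gcd(130801, 407) = 11 and 11 | (273 − 59937), so the pair is consistent; merging gives x ≡ 1237146 (mod 4839637), where 4839637 = lcm(130801, 407).
The solution is unique modulo lcm(5687, 2783, 407) = 4839637.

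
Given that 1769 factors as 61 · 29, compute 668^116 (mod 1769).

668

Mod 61: 668 ≡ 58; by Fermat, exponent reduces to 116 mod 60 = 56; 58^56 ≡ 58 (mod 61).
Mod 29: 668 ≡ 1; by Fermat, exponent reduces to 116 mod 28 = 4; 1^4 ≡ 1 (mod 29).
Combine by CRT: x ≡ 58 (mod 61), x ≡ 1 (mod 29) ⇒ x ≡ 668 (mod 1769).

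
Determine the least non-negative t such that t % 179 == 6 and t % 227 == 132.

From t ≡ 6 (mod 179) write t = 6 + 179s. Substituting into t ≡ 132 (mod 227) gives 179s ≡ 126 (mod 227), and since 179⁻¹ ≡ 52 (mod 227), s ≡ 196. Hence t ≡ 6 + 179·196 = 35090 (mod 40633).

35090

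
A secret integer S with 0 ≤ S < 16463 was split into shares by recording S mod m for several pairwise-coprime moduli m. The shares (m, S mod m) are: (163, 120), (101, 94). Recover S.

11204

From S ≡ 120 (mod 163) write S = 120 + 163t. Substituting into S ≡ 94 (mod 101) gives 163t ≡ 75 (mod 101), and since 62⁻¹ ≡ 44 (mod 101), t ≡ 68. Hence S ≡ 120 + 163·68 = 11204 (mod 16463).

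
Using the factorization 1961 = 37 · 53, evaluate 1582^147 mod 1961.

1935

Mod 37: 1582 ≡ 28; by Fermat, exponent reduces to 147 mod 36 = 3; 28^3 ≡ 11 (mod 37).
Mod 53: 1582 ≡ 45; by Fermat, exponent reduces to 147 mod 52 = 43; 45^43 ≡ 27 (mod 53).
Combine by CRT: x ≡ 11 (mod 37), x ≡ 27 (mod 53) ⇒ x ≡ 1935 (mod 1961).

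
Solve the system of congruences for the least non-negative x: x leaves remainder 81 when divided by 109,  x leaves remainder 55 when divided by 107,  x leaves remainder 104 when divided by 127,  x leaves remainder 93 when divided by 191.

266661496

Combine the congruences pairwise.
From x ≡ 81 (mod 109) write x = 81 + 109t. Substituting into x ≡ 55 (mod 107) gives 109t ≡ 81 (mod 107), and since 2⁻¹ ≡ 54 (mod 107), t ≡ 94. Hence x ≡ 81 + 109·94 = 10327 (mod 11663).
From x ≡ 10327 (mod 11663) write x = 10327 + 11663t. Substituting into x ≡ 104 (mod 127) gives 11663t ≡ 64 (mod 127), and since 106⁻¹ ≡ 6 (mod 127), t ≡ 3. Hence x ≡ 10327 + 11663·3 = 45316 (mod 1481201).
From x ≡ 45316 (mod 1481201) write x = 45316 + 1481201t. Substituting into x ≡ 93 (mod 191) gives 1481201t ≡ 44 (mod 191), and since 187⁻¹ ≡ 143 (mod 191), t ≡ 180. Hence x ≡ 45316 + 1481201·180 = 266661496 (mod 282909391).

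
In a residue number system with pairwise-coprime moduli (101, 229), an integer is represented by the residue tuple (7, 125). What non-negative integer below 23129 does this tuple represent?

Combine the congruences pairwise.
From x ≡ 7 (mod 101) write x = 7 + 101t. Substituting into x ≡ 125 (mod 229) gives 101t ≡ 118 (mod 229), and since 101⁻¹ ≡ 195 (mod 229), t ≡ 110. Hence x ≡ 7 + 101·110 = 11117 (mod 23129).

11117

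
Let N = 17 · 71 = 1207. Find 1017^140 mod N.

Mod 17: 1017 ≡ 14; by Fermat, exponent reduces to 140 mod 16 = 12; 14^12 ≡ 4 (mod 17).
Mod 71: 1017 ≡ 23; since 70 | 140, by Fermat 23^140 ≡ 1 (mod 71).
Combine by CRT: x ≡ 4 (mod 17), x ≡ 1 (mod 71) ⇒ x ≡ 72 (mod 1207).

72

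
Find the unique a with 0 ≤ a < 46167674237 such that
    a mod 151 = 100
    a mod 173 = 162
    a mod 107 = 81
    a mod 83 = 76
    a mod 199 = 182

36770779596

From a ≡ 100 (mod 151) write a = 100 + 151t. Substituting into a ≡ 162 (mod 173) gives 151t ≡ 62 (mod 173), and since 151⁻¹ ≡ 55 (mod 173), t ≡ 123. Hence a ≡ 100 + 151·123 = 18673 (mod 26123).
From a ≡ 18673 (mod 26123) write a = 18673 + 26123t. Substituting into a ≡ 81 (mod 107) gives 26123t ≡ 26 (mod 107), and since 15⁻¹ ≡ 50 (mod 107), t ≡ 16. Hence a ≡ 18673 + 26123·16 = 436641 (mod 2795161).
From a ≡ 436641 (mod 2795161) write a = 436641 + 2795161t. Substituting into a ≡ 76 (mod 83) gives 2795161t ≡ 15 (mod 83), and since 53⁻¹ ≡ 47 (mod 83), t ≡ 41. Hence a ≡ 436641 + 2795161·41 = 115038242 (mod 231998363).
From a ≡ 115038242 (mod 231998363) write a = 115038242 + 231998363t. Substituting into a ≡ 182 (mod 199) gives 231998363t ≡ 59 (mod 199), and since 183⁻¹ ≡ 87 (mod 199), t ≡ 158. Hence a ≡ 115038242 + 231998363·158 = 36770779596 (mod 46167674237).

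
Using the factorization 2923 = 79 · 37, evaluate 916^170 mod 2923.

736

Mod 79: 916 ≡ 47; by Fermat, exponent reduces to 170 mod 78 = 14; 47^14 ≡ 25 (mod 79).
Mod 37: 916 ≡ 28; by Fermat, exponent reduces to 170 mod 36 = 26; 28^26 ≡ 33 (mod 37).
Combine by CRT: x ≡ 25 (mod 79), x ≡ 33 (mod 37) ⇒ x ≡ 736 (mod 2923).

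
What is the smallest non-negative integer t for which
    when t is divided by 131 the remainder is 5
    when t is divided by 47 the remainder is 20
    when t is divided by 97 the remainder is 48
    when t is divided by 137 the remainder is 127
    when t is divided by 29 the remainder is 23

1062417865

Combine the congruences pairwise.
From t ≡ 5 (mod 131) write t = 5 + 131s. Substituting into t ≡ 20 (mod 47) gives 131s ≡ 15 (mod 47), and since 37⁻¹ ≡ 14 (mod 47), s ≡ 22. Hence t ≡ 5 + 131·22 = 2887 (mod 6157).
From t ≡ 2887 (mod 6157) write t = 2887 + 6157s. Substituting into t ≡ 48 (mod 97) gives 6157s ≡ 71 (mod 97), and since 46⁻¹ ≡ 19 (mod 97), s ≡ 88. Hence t ≡ 2887 + 6157·88 = 544703 (mod 597229).
From t ≡ 544703 (mod 597229) write t = 544703 + 597229s. Substituting into t ≡ 127 (mod 137) gives 597229s ≡ 136 (mod 137), and since 46⁻¹ ≡ 3 (mod 137), s ≡ 134. Hence t ≡ 544703 + 597229·134 = 80573389 (mod 81820373).
From t ≡ 80573389 (mod 81820373) write t = 80573389 + 81820373s. Substituting into t ≡ 23 (mod 29) gives 81820373s ≡ 2 (mod 29), and since 5⁻¹ ≡ 6 (mod 29), s ≡ 12. Hence t ≡ 80573389 + 81820373·12 = 1062417865 (mod 2372790817).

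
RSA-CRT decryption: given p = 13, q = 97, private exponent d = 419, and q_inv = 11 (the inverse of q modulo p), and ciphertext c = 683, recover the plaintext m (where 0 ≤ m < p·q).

509

d_p = d mod (p−1) = 419 mod 12 = 11; d_q = d mod (q−1) = 35.
m₁ = c^(d_p) mod p: c ≡ 7 (mod 13), and 7^11 mod 13 = 2.
m₂ = c^(d_q) mod q: c ≡ 4 (mod 97), and 4^35 mod 97 = 24.
h = q_inv·(m₁ − m₂) mod p = 11·(2 − 24) mod 13 = 5.
m = m₂ + h·q = 24 + 5·97 = 509.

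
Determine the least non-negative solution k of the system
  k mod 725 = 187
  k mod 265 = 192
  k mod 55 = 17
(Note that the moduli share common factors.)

gcd(725, 265) = 5 and 5 | (192 − 187), so the pair is consistent; merging gives k ≡ 24837 (mod 38425), where 38425 = lcm(725, 265).
gcd(38425, 55) = 5 and 5 | (17 − 24837), so the pair is consistent; merging gives k ≡ 370662 (mod 422675), where 422675 = lcm(38425, 55).
The solution is unique modulo lcm(725, 265, 55) = 422675.

370662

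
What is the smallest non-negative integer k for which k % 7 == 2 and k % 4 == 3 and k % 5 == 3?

The moduli are pairwise coprime; N = 7·4·5 = 140.
N/7 = 20; 20 ≡ 6 (mod 7); 6·6 ≡ 1, so inverse 6.
N/4 = 35; 35 ≡ 3 (mod 4); 3·3 ≡ 1, so inverse 3.
N/5 = 28; 28 ≡ 3 (mod 5); 3·2 ≡ 1, so inverse 2.
k ≡ 2·20·6 + 3·35·3 + 3·28·2 = 723.
723 mod 140 = 23.

23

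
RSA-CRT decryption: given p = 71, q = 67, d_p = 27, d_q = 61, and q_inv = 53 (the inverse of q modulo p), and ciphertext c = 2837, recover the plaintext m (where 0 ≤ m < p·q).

m₁ = c^(d_p) mod p: c ≡ 68 (mod 71), and 68^27 mod 71 = 22.
m₂ = c^(d_q) mod q: c ≡ 23 (mod 67), and 23^61 mod 67 = 39.
h = q_inv·(m₁ − m₂) mod p = 53·(22 − 39) mod 71 = 22.
m = m₂ + h·q = 39 + 22·67 = 1513.

1513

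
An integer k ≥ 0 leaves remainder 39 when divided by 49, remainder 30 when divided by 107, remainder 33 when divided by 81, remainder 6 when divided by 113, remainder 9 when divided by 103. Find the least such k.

1780218843

The moduli are pairwise coprime; N = 49·107·81·113·103 = 4942885437.
N/49 = 100875213; 100875213 ≡ 40 (mod 49); 40·38 ≡ 1, so inverse 38.
N/107 = 46195191; 46195191 ≡ 81 (mod 107); 81·37 ≡ 1, so inverse 37.
N/81 = 61023277; 61023277 ≡ 64 (mod 81); 64·19 ≡ 1, so inverse 19.
N/113 = 43742349; 43742349 ≡ 49 (mod 113); 49·30 ≡ 1, so inverse 30.
N/103 = 47989179; 47989179 ≡ 37 (mod 103); 37·39 ≡ 1, so inverse 39.
k ≡ 39·100875213·38 + 30·46195191·37 + 33·61023277·19 + 6·43742349·30 + 9·47989179·39 = 263753147004.
263753147004 mod 4942885437 = 1780218843.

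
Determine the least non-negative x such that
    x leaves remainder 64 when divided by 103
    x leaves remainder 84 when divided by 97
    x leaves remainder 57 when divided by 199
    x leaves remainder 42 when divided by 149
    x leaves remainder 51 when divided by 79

The moduli are pairwise coprime; N = 103·97·199·149·79 = 23403208139.
N/103 = 227215613; 227215613 ≡ 85 (mod 103); 85·40 ≡ 1, so inverse 40.
N/97 = 241270187; 241270187 ≡ 50 (mod 97); 50·33 ≡ 1, so inverse 33.
N/199 = 117604061; 117604061 ≡ 36 (mod 199); 36·94 ≡ 1, so inverse 94.
N/149 = 157068511; 157068511 ≡ 12 (mod 149); 12·87 ≡ 1, so inverse 87.
N/79 = 296243141; 296243141 ≡ 14 (mod 79); 14·17 ≡ 1, so inverse 17.
x ≡ 64·227215613·40 + 84·241270187·33 + 57·117604061·94 + 42·157068511·87 + 51·296243141·17 = 2711366628923.
2711366628923 mod 23403208139 = 19997692938.

19997692938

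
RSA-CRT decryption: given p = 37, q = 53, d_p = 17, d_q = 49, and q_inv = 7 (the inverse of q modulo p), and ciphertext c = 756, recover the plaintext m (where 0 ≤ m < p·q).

340

m₁ = c^(d_p) mod p: c ≡ 16 (mod 37), and 16^17 mod 37 = 7.
m₂ = c^(d_q) mod q: c ≡ 14 (mod 53), and 14^49 mod 53 = 22.
h = q_inv·(m₁ − m₂) mod p = 7·(7 − 22) mod 37 = 6.
m = m₂ + h·q = 22 + 6·53 = 340.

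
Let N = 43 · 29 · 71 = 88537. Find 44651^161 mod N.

Mod 43: 44651 ≡ 17; by Fermat, exponent reduces to 161 mod 42 = 35; 17^35 ≡ 6 (mod 43).
Mod 29: 44651 ≡ 20; by Fermat, exponent reduces to 161 mod 28 = 21; 20^21 ≡ 1 (mod 29).
Mod 71: 44651 ≡ 63; by Fermat, exponent reduces to 161 mod 70 = 21; 63^21 ≡ 66 (mod 71).
Combine by CRT: x ≡ 6 (mod 43), x ≡ 1 (mod 29), x ≡ 66 (mod 71) ⇒ x ≡ 55304 (mod 88537).

55304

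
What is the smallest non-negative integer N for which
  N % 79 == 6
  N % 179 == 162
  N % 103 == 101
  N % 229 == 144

The moduli are pairwise coprime; M = 79·179·103·229 = 333543767.
M/79 = 4222073; 4222073 ≡ 76 (mod 79); 76·26 ≡ 1, so inverse 26.
M/179 = 1863373; 1863373 ≡ 162 (mod 179); 162·21 ≡ 1, so inverse 21.
M/103 = 3238289; 3238289 ≡ 72 (mod 103); 72·93 ≡ 1, so inverse 93.
M/229 = 1456523; 1456523 ≡ 83 (mod 229); 83·149 ≡ 1, so inverse 149.
N ≡ 6·4222073·26 + 162·1863373·21 + 101·3238289·93 + 144·1456523·149 = 68666244399.
68666244399 mod 333543767 = 289772164.

289772164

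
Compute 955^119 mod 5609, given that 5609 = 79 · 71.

1847

Mod 79: 955 ≡ 7; by Fermat, exponent reduces to 119 mod 78 = 41; 7^41 ≡ 30 (mod 79).
Mod 71: 955 ≡ 32; by Fermat, exponent reduces to 119 mod 70 = 49; 32^49 ≡ 1 (mod 71).
Combine by CRT: x ≡ 30 (mod 79), x ≡ 1 (mod 71) ⇒ x ≡ 1847 (mod 5609).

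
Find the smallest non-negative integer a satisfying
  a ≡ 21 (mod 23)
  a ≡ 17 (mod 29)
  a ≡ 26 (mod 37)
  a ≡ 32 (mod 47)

From a ≡ 21 (mod 23) write a = 21 + 23t. Substituting into a ≡ 17 (mod 29) gives 23t ≡ 25 (mod 29), and since 23⁻¹ ≡ 24 (mod 29), t ≡ 20. Hence a ≡ 21 + 23·20 = 481 (mod 667).
From a ≡ 481 (mod 667) write a = 481 + 667t. Substituting into a ≡ 26 (mod 37) gives 667t ≡ 26 (mod 37), and since 1⁻¹ ≡ 1 (mod 37), t ≡ 26. Hence a ≡ 481 + 667·26 = 17823 (mod 24679).
From a ≡ 17823 (mod 24679) write a = 17823 + 24679t. Substituting into a ≡ 32 (mod 47) gives 24679t ≡ 22 (mod 47), and since 4⁻¹ ≡ 12 (mod 47), t ≡ 29. Hence a ≡ 17823 + 24679·29 = 733514 (mod 1159913).

733514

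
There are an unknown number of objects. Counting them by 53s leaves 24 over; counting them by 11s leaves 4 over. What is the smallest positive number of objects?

554

Combine the congruences pairwise.
From N ≡ 24 (mod 53) write N = 24 + 53t. Substituting into N ≡ 4 (mod 11) gives 53t ≡ 2 (mod 11), and since 9⁻¹ ≡ 5 (mod 11), t ≡ 10. Hence N ≡ 24 + 53·10 = 554 (mod 583).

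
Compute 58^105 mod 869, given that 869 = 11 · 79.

848

Mod 11: 58 ≡ 3; by Fermat, exponent reduces to 105 mod 10 = 5; 3^5 ≡ 1 (mod 11).
Mod 79: 58 ≡ 58; by Fermat, exponent reduces to 105 mod 78 = 27; 58^27 ≡ 58 (mod 79).
Combine by CRT: x ≡ 1 (mod 11), x ≡ 58 (mod 79) ⇒ x ≡ 848 (mod 869).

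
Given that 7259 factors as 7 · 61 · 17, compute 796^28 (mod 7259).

3999

Mod 7: 796 ≡ 5; by Fermat, exponent reduces to 28 mod 6 = 4; 5^4 ≡ 2 (mod 7).
Mod 61: 796 ≡ 3; 3^28 ≡ 34 (mod 61).
Mod 17: 796 ≡ 14; by Fermat, exponent reduces to 28 mod 16 = 12; 14^12 ≡ 4 (mod 17).
Combine by CRT: x ≡ 2 (mod 7), x ≡ 34 (mod 61), x ≡ 4 (mod 17) ⇒ x ≡ 3999 (mod 7259).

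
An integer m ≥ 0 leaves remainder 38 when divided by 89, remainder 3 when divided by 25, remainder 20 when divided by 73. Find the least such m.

156678

The moduli are pairwise coprime; N = 89·25·73 = 162425.
N/89 = 1825; 1825 ≡ 45 (mod 89); 45·2 ≡ 1, so inverse 2.
N/25 = 6497; 6497 ≡ 22 (mod 25); 22·8 ≡ 1, so inverse 8.
N/73 = 2225; 2225 ≡ 35 (mod 73); 35·48 ≡ 1, so inverse 48.
m ≡ 38·1825·2 + 3·6497·8 + 20·2225·48 = 2430628.
2430628 mod 162425 = 156678.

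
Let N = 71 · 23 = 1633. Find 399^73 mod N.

978

Mod 71: 399 ≡ 44; by Fermat, exponent reduces to 73 mod 70 = 3; 44^3 ≡ 55 (mod 71).
Mod 23: 399 ≡ 8; by Fermat, exponent reduces to 73 mod 22 = 7; 8^7 ≡ 12 (mod 23).
Combine by CRT: x ≡ 55 (mod 71), x ≡ 12 (mod 23) ⇒ x ≡ 978 (mod 1633).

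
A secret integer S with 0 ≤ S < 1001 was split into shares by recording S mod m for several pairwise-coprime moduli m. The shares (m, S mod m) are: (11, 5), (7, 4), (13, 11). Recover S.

The moduli are pairwise coprime; N = 11·7·13 = 1001.
N/11 = 91; 91 ≡ 3 (mod 11); 3·4 ≡ 1, so inverse 4.
N/7 = 143; 143 ≡ 3 (mod 7); 3·5 ≡ 1, so inverse 5.
N/13 = 77; 77 ≡ 12 (mod 13); 12·12 ≡ 1, so inverse 12.
S ≡ 5·91·4 + 4·143·5 + 11·77·12 = 14844.
14844 mod 1001 = 830.

830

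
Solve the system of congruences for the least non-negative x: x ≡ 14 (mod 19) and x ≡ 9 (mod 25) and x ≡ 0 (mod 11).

The moduli are pairwise coprime; N = 19·25·11 = 5225.
N/19 = 275; 275 ≡ 9 (mod 19); 9·17 ≡ 1, so inverse 17.
N/25 = 209; 209 ≡ 9 (mod 25); 9·14 ≡ 1, so inverse 14.
N/11 = 475; 475 ≡ 2 (mod 11); 2·6 ≡ 1, so inverse 6.
x ≡ 14·275·17 + 9·209·14 + 0·475·6 = 91784.
91784 mod 5225 = 2959.

2959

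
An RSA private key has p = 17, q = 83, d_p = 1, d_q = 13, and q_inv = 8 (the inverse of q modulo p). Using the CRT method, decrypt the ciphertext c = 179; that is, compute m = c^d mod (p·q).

m₁ = c^(d_p) mod p: c ≡ 9 (mod 17), and 9^1 mod 17 = 9.
m₂ = c^(d_q) mod q: c ≡ 13 (mod 83), and 13^13 mod 83 = 15.
h = q_inv·(m₁ − m₂) mod p = 8·(9 − 15) mod 17 = 3.
m = m₂ + h·q = 15 + 3·83 = 264.

264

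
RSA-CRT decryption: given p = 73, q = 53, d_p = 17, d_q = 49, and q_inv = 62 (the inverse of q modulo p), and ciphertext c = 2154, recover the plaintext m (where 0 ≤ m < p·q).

1973

m₁ = c^(d_p) mod p: c ≡ 37 (mod 73), and 37^17 mod 73 = 2.
m₂ = c^(d_q) mod q: c ≡ 34 (mod 53), and 34^49 mod 53 = 12.
h = q_inv·(m₁ − m₂) mod p = 62·(2 − 12) mod 73 = 37.
m = m₂ + h·q = 12 + 37·53 = 1973.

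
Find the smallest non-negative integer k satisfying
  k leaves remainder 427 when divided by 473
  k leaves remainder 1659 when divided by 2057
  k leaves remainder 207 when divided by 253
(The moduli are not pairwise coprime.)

gcd(473, 2057) = 11 and 11 | (1659 − 427), so the pair is consistent; merging gives k ≡ 9887 (mod 88451), where 88451 = lcm(473, 2057).
gcd(88451, 253) = 11 and 11 | (207 − 9887), so the pair is consistent; merging gives k ≡ 1425103 (mod 2034373), where 2034373 = lcm(88451, 253).
The solution is unique modulo lcm(473, 2057, 253) = 2034373.

1425103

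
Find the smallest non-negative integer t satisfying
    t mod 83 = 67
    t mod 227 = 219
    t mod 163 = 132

The moduli are pairwise coprime; N = 83·227·163 = 3071083.
N/83 = 37001; 37001 ≡ 66 (mod 83); 66·39 ≡ 1, so inverse 39.
N/227 = 13529; 13529 ≡ 136 (mod 227); 136·222 ≡ 1, so inverse 222.
N/163 = 18841; 18841 ≡ 96 (mod 163); 96·90 ≡ 1, so inverse 90.
t ≡ 67·37001·39 + 219·13529·222 + 132·18841·90 = 978267615.
978267615 mod 3071083 = 1663221.

1663221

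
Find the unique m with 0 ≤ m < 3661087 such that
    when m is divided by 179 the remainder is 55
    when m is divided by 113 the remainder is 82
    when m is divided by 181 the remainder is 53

Combine the congruences pairwise.
From m ≡ 55 (mod 179) write m = 55 + 179t. Substituting into m ≡ 82 (mod 113) gives 179t ≡ 27 (mod 113), and since 66⁻¹ ≡ 12 (mod 113), t ≡ 98. Hence m ≡ 55 + 179·98 = 17597 (mod 20227).
From m ≡ 17597 (mod 20227) write m = 17597 + 20227t. Substituting into m ≡ 53 (mod 181) gives 20227t ≡ 13 (mod 181), and since 136⁻¹ ≡ 4 (mod 181), t ≡ 52. Hence m ≡ 17597 + 20227·52 = 1069401 (mod 3661087).

1069401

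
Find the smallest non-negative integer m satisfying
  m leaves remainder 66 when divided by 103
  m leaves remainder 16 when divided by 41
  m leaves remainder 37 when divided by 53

The moduli are pairwise coprime; N = 103·41·53 = 223819.
N/103 = 2173; 2173 ≡ 10 (mod 103); 10·31 ≡ 1, so inverse 31.
N/41 = 5459; 5459 ≡ 6 (mod 41); 6·7 ≡ 1, so inverse 7.
N/53 = 4223; 4223 ≡ 36 (mod 53); 36·28 ≡ 1, so inverse 28.
m ≡ 66·2173·31 + 16·5459·7 + 37·4223·28 = 9432394.
9432394 mod 223819 = 31996.

31996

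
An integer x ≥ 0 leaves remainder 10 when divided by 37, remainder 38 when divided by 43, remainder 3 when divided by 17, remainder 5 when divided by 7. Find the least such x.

Combine the congruences pairwise.
From x ≡ 10 (mod 37) write x = 10 + 37t. Substituting into x ≡ 38 (mod 43) gives 37t ≡ 28 (mod 43), and since 37⁻¹ ≡ 7 (mod 43), t ≡ 24. Hence x ≡ 10 + 37·24 = 898 (mod 1591).
From x ≡ 898 (mod 1591) write x = 898 + 1591t. Substituting into x ≡ 3 (mod 17) gives 1591t ≡ 6 (mod 17), and since 10⁻¹ ≡ 12 (mod 17), t ≡ 4. Hence x ≡ 898 + 1591·4 = 7262 (mod 27047).
From x ≡ 7262 (mod 27047) write x = 7262 + 27047t. Substituting into x ≡ 5 (mod 7) gives 27047t ≡ 2 (mod 7), and since 6⁻¹ ≡ 6 (mod 7), t ≡ 5. Hence x ≡ 7262 + 27047·5 = 142497 (mod 189329).

142497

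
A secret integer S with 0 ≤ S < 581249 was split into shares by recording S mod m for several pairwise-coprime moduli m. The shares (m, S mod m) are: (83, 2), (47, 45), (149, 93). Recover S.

349349

From S ≡ 2 (mod 83) write S = 2 + 83t. Substituting into S ≡ 45 (mod 47) gives 83t ≡ 43 (mod 47), and since 36⁻¹ ≡ 17 (mod 47), t ≡ 26. Hence S ≡ 2 + 83·26 = 2160 (mod 3901).
From S ≡ 2160 (mod 3901) write S = 2160 + 3901t. Substituting into S ≡ 93 (mod 149) gives 3901t ≡ 19 (mod 149), and since 27⁻¹ ≡ 138 (mod 149), t ≡ 89. Hence S ≡ 2160 + 3901·89 = 349349 (mod 581249).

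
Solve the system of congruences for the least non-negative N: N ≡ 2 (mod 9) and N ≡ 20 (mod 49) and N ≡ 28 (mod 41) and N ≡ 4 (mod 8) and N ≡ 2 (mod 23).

2183852

The moduli are pairwise coprime; M = 9·49·41·8·23 = 3326904.
M/9 = 369656; 369656 ≡ 8 (mod 9); 8·8 ≡ 1, so inverse 8.
M/49 = 67896; 67896 ≡ 31 (mod 49); 31·19 ≡ 1, so inverse 19.
M/41 = 81144; 81144 ≡ 5 (mod 41); 5·33 ≡ 1, so inverse 33.
M/8 = 415863; 415863 ≡ 7 (mod 8); 7·7 ≡ 1, so inverse 7.
M/23 = 144648; 144648 ≡ 1 (mod 23), inverse 1.
N ≡ 2·369656·8 + 20·67896·19 + 28·81144·33 + 4·415863·7 + 2·144648·1 = 118625492.
118625492 mod 3326904 = 2183852.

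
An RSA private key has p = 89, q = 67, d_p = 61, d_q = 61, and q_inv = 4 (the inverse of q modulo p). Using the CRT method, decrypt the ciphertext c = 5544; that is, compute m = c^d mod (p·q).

m₁ = c^(d_p) mod p: c ≡ 26 (mod 89), and 26^61 mod 89 = 27.
m₂ = c^(d_q) mod q: c ≡ 50 (mod 67), and 50^61 mod 67 = 48.
h = q_inv·(m₁ − m₂) mod p = 4·(27 − 48) mod 89 = 5.
m = m₂ + h·q = 48 + 5·67 = 383.

383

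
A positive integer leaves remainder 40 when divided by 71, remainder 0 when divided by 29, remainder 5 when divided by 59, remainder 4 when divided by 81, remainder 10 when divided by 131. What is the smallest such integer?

463027108

The moduli are pairwise coprime; N = 71·29·59·81·131 = 1289034891.
N/71 = 18155421; 18155421 ≡ 11 (mod 71); 11·13 ≡ 1, so inverse 13.
N/29 = 44449479; 44449479 ≡ 19 (mod 29); 19·26 ≡ 1, so inverse 26.
N/59 = 21848049; 21848049 ≡ 54 (mod 59); 54·47 ≡ 1, so inverse 47.
N/81 = 15914011; 15914011 ≡ 22 (mod 81); 22·70 ≡ 1, so inverse 70.
N/131 = 9839961; 9839961 ≡ 27 (mod 131); 27·34 ≡ 1, so inverse 34.
m ≡ 40·18155421·13 + 0·44449479·26 + 5·21848049·47 + 4·15914011·70 + 10·9839961·34 = 22376620255.
22376620255 mod 1289034891 = 463027108.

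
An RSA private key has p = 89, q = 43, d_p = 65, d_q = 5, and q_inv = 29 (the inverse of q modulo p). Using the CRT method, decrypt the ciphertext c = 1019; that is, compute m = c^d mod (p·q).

2334

m₁ = c^(d_p) mod p: c ≡ 40 (mod 89), and 40^65 mod 89 = 20.
m₂ = c^(d_q) mod q: c ≡ 30 (mod 43), and 30^5 mod 43 = 12.
h = q_inv·(m₁ − m₂) mod p = 29·(20 − 12) mod 89 = 54.
m = m₂ + h·q = 12 + 54·43 = 2334.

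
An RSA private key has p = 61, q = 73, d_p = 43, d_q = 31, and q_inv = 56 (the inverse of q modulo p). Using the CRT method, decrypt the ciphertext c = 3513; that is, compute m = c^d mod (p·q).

m₁ = c^(d_p) mod p: c ≡ 36 (mod 61), and 36^43 mod 61 = 4.
m₂ = c^(d_q) mod q: c ≡ 9 (mod 73), and 9^31 mod 73 = 9.
h = q_inv·(m₁ − m₂) mod p = 56·(4 − 9) mod 61 = 25.
m = m₂ + h·q = 9 + 25·73 = 1834.

1834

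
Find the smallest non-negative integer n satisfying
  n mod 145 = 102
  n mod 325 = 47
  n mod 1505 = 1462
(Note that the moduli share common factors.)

gcd(145, 325) = 5 and 5 | (47 − 102), so the pair is consistent; merging gives n ≡ 4597 (mod 9425), where 9425 = lcm(145, 325).
gcd(9425, 1505) = 5 and 5 | (1462 − 4597), so the pair is consistent; merging gives n ≡ 1833047 (mod 2836925), where 2836925 = lcm(9425, 1505).
The solution is unique modulo lcm(145, 325, 1505) = 2836925.

1833047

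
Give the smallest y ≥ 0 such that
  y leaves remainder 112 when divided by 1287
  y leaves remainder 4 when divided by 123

Combine the congruences pairwise.
gcd(1287, 123) = 3 and 3 | (4 − 112), so the pair is consistent; merging gives y ≡ 31000 (mod 52767), where 52767 = lcm(1287, 123).
The solution is unique modulo lcm(1287, 123) = 52767.

31000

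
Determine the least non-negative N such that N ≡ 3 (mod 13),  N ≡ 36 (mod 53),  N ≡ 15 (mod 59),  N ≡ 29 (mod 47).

1093108

Combine the congruences pairwise.
From N ≡ 3 (mod 13) write N = 3 + 13t. Substituting into N ≡ 36 (mod 53) gives 13t ≡ 33 (mod 53), and since 13⁻¹ ≡ 49 (mod 53), t ≡ 27. Hence N ≡ 3 + 13·27 = 354 (mod 689).
From N ≡ 354 (mod 689) write N = 354 + 689t. Substituting into N ≡ 15 (mod 59) gives 689t ≡ 15 (mod 59), and since 40⁻¹ ≡ 31 (mod 59), t ≡ 52. Hence N ≡ 354 + 689·52 = 36182 (mod 40651).
From N ≡ 36182 (mod 40651) write N = 36182 + 40651t. Substituting into N ≡ 29 (mod 47) gives 40651t ≡ 37 (mod 47), and since 43⁻¹ ≡ 35 (mod 47), t ≡ 26. Hence N ≡ 36182 + 40651·26 = 1093108 (mod 1910597).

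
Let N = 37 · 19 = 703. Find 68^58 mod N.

258

Mod 37: 68 ≡ 31; by Fermat, exponent reduces to 58 mod 36 = 22; 31^22 ≡ 36 (mod 37).
Mod 19: 68 ≡ 11; by Fermat, exponent reduces to 58 mod 18 = 4; 11^4 ≡ 11 (mod 19).
Combine by CRT: x ≡ 36 (mod 37), x ≡ 11 (mod 19) ⇒ x ≡ 258 (mod 703).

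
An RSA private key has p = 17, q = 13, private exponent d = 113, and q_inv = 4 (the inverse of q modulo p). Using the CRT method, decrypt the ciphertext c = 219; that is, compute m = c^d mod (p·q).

d_p = d mod (p−1) = 113 mod 16 = 1; d_q = d mod (q−1) = 5.
m₁ = c^(d_p) mod p: c ≡ 15 (mod 17), and 15^1 mod 17 = 15.
m₂ = c^(d_q) mod q: c ≡ 11 (mod 13), and 11^5 mod 13 = 7.
h = q_inv·(m₁ − m₂) mod p = 4·(15 − 7) mod 17 = 15.
m = m₂ + h·q = 7 + 15·13 = 202.

202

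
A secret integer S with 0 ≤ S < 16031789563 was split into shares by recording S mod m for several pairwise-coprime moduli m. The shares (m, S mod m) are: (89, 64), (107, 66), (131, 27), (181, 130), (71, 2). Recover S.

8883948558

Combine the congruences pairwise.
From S ≡ 64 (mod 89) write S = 64 + 89t. Substituting into S ≡ 66 (mod 107) gives 89t ≡ 2 (mod 107), and since 89⁻¹ ≡ 101 (mod 107), t ≡ 95. Hence S ≡ 64 + 89·95 = 8519 (mod 9523).
From S ≡ 8519 (mod 9523) write S = 8519 + 9523t. Substituting into S ≡ 27 (mod 131) gives 9523t ≡ 23 (mod 131), and since 91⁻¹ ≡ 36 (mod 131), t ≡ 42. Hence S ≡ 8519 + 9523·42 = 408485 (mod 1247513).
From S ≡ 408485 (mod 1247513) write S = 408485 + 1247513t. Substituting into S ≡ 130 (mod 181) gives 1247513t ≡ 162 (mod 181), and since 61⁻¹ ≡ 92 (mod 181), t ≡ 62. Hence S ≡ 408485 + 1247513·62 = 77754291 (mod 225799853).
From S ≡ 77754291 (mod 225799853) write S = 77754291 + 225799853t. Substituting into S ≡ 2 (mod 71) gives 225799853t ≡ 12 (mod 71), and since 44⁻¹ ≡ 21 (mod 71), t ≡ 39. Hence S ≡ 77754291 + 225799853·39 = 8883948558 (mod 16031789563).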